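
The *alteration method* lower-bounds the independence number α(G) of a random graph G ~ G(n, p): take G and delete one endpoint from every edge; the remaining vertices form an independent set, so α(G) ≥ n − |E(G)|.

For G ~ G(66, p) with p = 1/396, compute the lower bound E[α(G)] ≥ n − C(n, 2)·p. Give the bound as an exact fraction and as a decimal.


E[|E(G)|] = C(66, 2)·p = 2145 · (1/396) = 65/12.
E[α(G)] ≥ n − E[|E(G)|] = 66 − 65/12 = 727/12.
Numerically: ≈ 60.5833.
(This is only a lower bound; the true E[α(G)] may be larger.)

E[α(G)] ≥ 727/12 ≈ 60.5833.


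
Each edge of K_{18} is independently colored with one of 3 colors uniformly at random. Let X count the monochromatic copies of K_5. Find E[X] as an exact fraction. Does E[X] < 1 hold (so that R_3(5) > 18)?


E[X] = C(18, 5) · 3^{1 − 10} = 8568 · 3^{−9} = 8568/19683.
As a reduced fraction: E[X] = 952/2187 ≈ 0.43530.
Is E[X] < 1? YES.
Since E[X] < 1, there exists a 3-coloring of K_{18} with no monochromatic K_5; hence R_3(5) > 18.

E[X] = 952/2187 ≈ 0.43530; E[X] < 1, so R_3(5) > 18.


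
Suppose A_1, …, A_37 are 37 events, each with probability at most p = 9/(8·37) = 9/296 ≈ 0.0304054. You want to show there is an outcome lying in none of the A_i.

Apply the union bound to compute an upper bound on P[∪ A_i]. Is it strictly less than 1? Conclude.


Union bound: P[∪_{i=1}^{37} A_i] ≤ Σ_i P[A_i] ≤ 37·p = 37·(9/296) = 9/8.
Numerically: 9/8 ≈ 1.1250000.
Is 9/8 < 1? NO.
Since the bound 9/8 is ≥ 1, the union bound is uninformative here; it does NOT by itself certify existence.

37·p = 9/8 ≈ 1.1250000; existence NOT certified by the union bound.


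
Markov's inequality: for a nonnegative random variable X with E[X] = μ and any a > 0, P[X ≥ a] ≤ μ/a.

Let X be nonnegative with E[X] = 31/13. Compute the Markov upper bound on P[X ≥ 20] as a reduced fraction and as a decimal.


μ = E[X] = 31/13, a = 20.
Markov: P[X ≥ 20] ≤ μ/a = (31/13)/20 = 31/260.
Numerically: ≈ 0.11923.
(Since a = 20 > μ = 2.38462, the bound 31/260 is < 1 and informative.)

P[X ≥ 20] ≤ 31/260 ≈ 0.11923.


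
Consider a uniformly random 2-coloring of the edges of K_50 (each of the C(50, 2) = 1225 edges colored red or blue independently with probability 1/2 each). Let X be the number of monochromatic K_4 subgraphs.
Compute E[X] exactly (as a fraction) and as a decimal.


Let X = Σ_S X_S over the C(50, 4) = 230300 subsets S of size 4, where X_S = 1 if the K_4 on S is monochromatic.
For a fixed S, the K_4 on S has C(4, 2) = 6 edges. P[all 6 edges red] = (1/2)^6, and likewise for blue, so P[monochromatic] = 2·(1/2)^6 = 2^{1 − 6} = 1/32.
By linearity: E[X] = C(50, 4) · 2^{1 − 6} = 230300 · 1/32 = 57575/8.
Numerically: E[X] ≈ 7196.87500.

E[X] = C(50,4)·2^(1−C(4,2)) = 57575/8 ≈ 7196.87500.


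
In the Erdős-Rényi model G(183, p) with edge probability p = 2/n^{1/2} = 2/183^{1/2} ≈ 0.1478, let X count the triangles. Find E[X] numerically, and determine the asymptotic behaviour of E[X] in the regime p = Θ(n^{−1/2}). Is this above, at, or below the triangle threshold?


Number of potential triangles: C(183, 3) = 1004731.
Each occurs with probability p³ ≈ (0.1478)³ ≈ 3.231568e-03.
By linearity: E[X] = C(183, 3)·p³ ≈ 1004731 · 3.231568e-03 ≈ 3246.8569.
Since α = 1/2 < 1, p = c/n^{1/2} ≫ 1/n is above the triangle threshold p ~ 1/n. Asymptotically E[X] ~ (c³/6)·n^{3(1−α)} = (2³/6)·n^{1.5} → ∞; triangles are abundant w.h.p.

E[X] ≈ 3246.8569; in regime p = Θ(1/n^{1/2}) E[X] diverges (above the triangle threshold p ~ 1/n).


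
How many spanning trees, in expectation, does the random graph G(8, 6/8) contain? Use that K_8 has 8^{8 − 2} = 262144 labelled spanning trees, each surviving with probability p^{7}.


K_8 has 8^{8 − 2} = 262144 labelled spanning trees.
For each such spanning tree H, let X_H = 1 if all 7 edges of H are present in G. Then P[X_H = 1] = p^{7} = (3/4)^{7} = 2187/16384.
By linearity of expectation: E[X] = Σ_H E[X_H] = 262144 · p^{7} = 262144 · 2187/16384 = 34992.
Numerically: E[X] ≈ 34992.

E[X] = 262144 · (3/4)^{7} = 34992 ≈ 34992.


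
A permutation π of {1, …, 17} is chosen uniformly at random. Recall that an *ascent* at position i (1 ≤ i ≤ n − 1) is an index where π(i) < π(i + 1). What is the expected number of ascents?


Write X = Σ X_I over i = 1, …, 16, with X_I the indicator of one ascent.
There are 16 indicators.
For each fixed i, the pair (π(i), π(i+1)) is a uniformly random ordered pair of distinct values from {1, …, 17}; by symmetry P[π(i) < π(i+1)] = 1/2.
By linearity: E[X] = 16 · (1/2) = (17 − 1) · (1/2) = 8 ≈ 8.000000.

E[X] = 8 = 8.000000.


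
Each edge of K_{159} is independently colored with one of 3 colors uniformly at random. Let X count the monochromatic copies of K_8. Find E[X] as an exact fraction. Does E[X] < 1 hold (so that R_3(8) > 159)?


E[X] = C(159, 8) · 3^{1 − 28} = 8471208603429 · 3^{−27} = 8471208603429/7625597484987.
As a reduced fraction: E[X] = 941245400381/847288609443 ≈ 1.1108911.
Is E[X] < 1? NO.
Since E[X] ≥ 1, the first-moment bound is inconclusive at n = 159; it does NOT by itself certify R_3(8) > 159.

E[X] = 941245400381/847288609443 ≈ 1.1108911; E[X] ≥ 1; first-moment method inconclusive here.


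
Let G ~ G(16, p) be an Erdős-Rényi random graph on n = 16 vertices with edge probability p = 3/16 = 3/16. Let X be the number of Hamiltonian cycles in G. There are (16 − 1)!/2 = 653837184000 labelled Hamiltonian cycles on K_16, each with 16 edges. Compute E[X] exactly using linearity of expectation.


K_16 has (16 − 1)!/2 = 653837184000 labelled Hamiltonian cycles.
For each such Hamiltonian cycle H, let X_H = 1 if all 16 edges of H are present in G. Then P[X_H = 1] = p^{16} = (3/16)^{16} = 43046721/18446744073709551616.
By linearity of expectation: E[X] = Σ_H E[X_H] = 653837184000 · p^{16} = 653837184000 · 43046721/18446744073709551616 = 27485885585032875/18014398509481984.
Numerically: E[X] ≈ 1.5258.

E[X] = 653837184000 · (3/16)^{16} = 27485885585032875/18014398509481984 ≈ 1.5258.


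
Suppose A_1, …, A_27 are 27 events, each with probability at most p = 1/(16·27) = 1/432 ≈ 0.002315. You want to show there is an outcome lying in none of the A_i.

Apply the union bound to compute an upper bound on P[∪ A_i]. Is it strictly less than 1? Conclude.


Union bound: P[∪_{i=1}^{27} A_i] ≤ Σ_i P[A_i] ≤ 27·p = 27·(1/432) = 1/16.
Numerically: 1/16 ≈ 0.062500.
Is 1/16 < 1? YES.
Since P[∪ A_i] ≤ 1/16 < 1, the complement has P[∩ A_i^c] ≥ 1 − 1/16 = 15/16 > 0, so some outcome avoids every A_i.

27·p = 1/16 ≈ 0.062500; existence CERTIFIED by the union bound.


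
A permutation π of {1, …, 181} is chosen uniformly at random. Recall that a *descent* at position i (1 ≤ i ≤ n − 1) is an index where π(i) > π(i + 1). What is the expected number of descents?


Write X = Σ X_I over i = 1, …, 180, with X_I the indicator of one descent.
There are 180 indicators.
For each fixed i, the pair (π(i), π(i+1)) is a uniformly random ordered pair of distinct values from {1, …, 181}; by symmetry P[π(i) > π(i+1)] = 1/2.
By linearity: E[X] = 180 · (1/2) = (181 − 1) · (1/2) = 90 ≈ 90.0000.

E[X] = 90 = 90.0000.


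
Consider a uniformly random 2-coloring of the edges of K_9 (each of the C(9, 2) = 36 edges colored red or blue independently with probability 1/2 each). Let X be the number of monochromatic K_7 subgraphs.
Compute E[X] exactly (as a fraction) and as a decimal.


Let X = Σ_S X_S over the C(9, 7) = 36 subsets S of size 7, where X_S = 1 if the K_7 on S is monochromatic.
For a fixed S, the K_7 on S has C(7, 2) = 21 edges. P[all 21 edges red] = (1/2)^21, and likewise for blue, so P[monochromatic] = 2·(1/2)^21 = 2^{1 − 21} = 1/1048576.
Summing: E[X] = C(9, 7) · 2^{1 − 21} = 36 · 1/1048576 = 9/262144.
Numerically: E[X] ≈ 0.0000.

E[X] = C(9,7)·2^(1−C(7,2)) = 9/262144 ≈ 0.0000.


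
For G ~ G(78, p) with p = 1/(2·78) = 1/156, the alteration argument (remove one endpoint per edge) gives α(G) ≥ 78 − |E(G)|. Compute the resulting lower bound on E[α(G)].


E[|E(G)|] = C(78, 2)·p = 3003 · (1/156) = 77/4.
E[α(G)] ≥ n − E[|E(G)|] = 78 − 77/4 = 235/4.
Numerically: ≈ 58.750000.
(This is only a lower bound; the true E[α(G)] may be larger.)

E[α(G)] ≥ 235/4 ≈ 58.750000.


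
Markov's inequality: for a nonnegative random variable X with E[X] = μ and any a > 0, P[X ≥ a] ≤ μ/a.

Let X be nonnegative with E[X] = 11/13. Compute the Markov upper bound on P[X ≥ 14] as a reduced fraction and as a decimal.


μ = E[X] = 11/13, a = 14.
Markov: P[X ≥ 14] ≤ μ/a = (11/13)/14 = 11/182.
Numerically: ≈ 0.06044.
(Since a = 14 > μ = 0.84615, the bound 11/182 is < 1 and informative.)

P[X ≥ 14] ≤ 11/182 ≈ 0.06044.


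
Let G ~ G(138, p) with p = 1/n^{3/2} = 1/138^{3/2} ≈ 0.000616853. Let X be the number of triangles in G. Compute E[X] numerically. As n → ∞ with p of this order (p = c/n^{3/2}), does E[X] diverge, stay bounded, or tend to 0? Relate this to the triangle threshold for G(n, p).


Number of potential triangles: C(138, 3) = 428536.
Each occurs with probability p³ ≈ (0.000616853)³ ≈ 2.34716765e-10.
By linearity: E[X] = C(138, 3)·p³ ≈ 428536 · 2.34716765e-10 ≈ 0.000101.
Since α = 3/2 > 1, p = c/n^{3/2} = o(1/n) is below the triangle threshold p ~ 1/n. Asymptotically E[X] ~ (c³/6)·n^{3(1−α)} = (1³/6)·n^{-1.5} → 0, so by Markov's inequality G has no triangles w.h.p.

E[X] ≈ 0.000101; in regime p = Θ(1/n^{3/2}) E[X] tends to 0 (below the triangle threshold p ~ 1/n).


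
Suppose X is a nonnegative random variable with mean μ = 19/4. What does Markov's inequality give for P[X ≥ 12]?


μ = E[X] = 19/4, a = 12.
Markov: P[X ≥ 12] ≤ μ/a = (19/4)/12 = 19/48.
Numerically: ≈ 0.3958.
(Since a = 12 > μ = 4.7500, the bound 19/48 is < 1 and informative.)

P[X ≥ 12] ≤ 19/48 ≈ 0.3958.


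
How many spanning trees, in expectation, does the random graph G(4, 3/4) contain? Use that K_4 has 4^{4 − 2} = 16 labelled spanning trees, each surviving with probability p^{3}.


K_4 has 4^{4 − 2} = 16 labelled spanning trees.
For each such spanning tree H, let X_H = 1 if all 3 edges of H are present in G. Then P[X_H = 1] = p^{3} = (3/4)^{3} = 27/64.
Summing the indicators: E[X] = Σ_H E[X_H] = 16 · p^{3} = 16 · 27/64 = 27/4.
Numerically: E[X] ≈ 6.75.

E[X] = 16 · (3/4)^{3} = 27/4 ≈ 6.75.


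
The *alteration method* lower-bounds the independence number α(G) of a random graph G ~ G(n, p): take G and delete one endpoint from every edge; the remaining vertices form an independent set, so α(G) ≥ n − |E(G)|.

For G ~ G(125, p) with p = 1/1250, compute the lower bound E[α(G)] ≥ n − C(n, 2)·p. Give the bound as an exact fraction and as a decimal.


E[|E(G)|] = C(125, 2)·p = 7750 · (1/1250) = 31/5.
E[α(G)] ≥ n − E[|E(G)|] = 125 − 31/5 = 594/5.
Numerically: ≈ 118.8000.
(This is only a lower bound; the true E[α(G)] may be larger.)

E[α(G)] ≥ 594/5 ≈ 118.8000.


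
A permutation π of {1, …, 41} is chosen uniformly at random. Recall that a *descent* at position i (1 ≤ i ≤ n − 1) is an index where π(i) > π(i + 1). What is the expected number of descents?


Write X = Σ X_I over i = 1, …, 40, with X_I the indicator of one descent.
There are 40 indicators.
For each fixed i, the pair (π(i), π(i+1)) is a uniformly random ordered pair of distinct values from {1, …, 41}; by symmetry P[π(i) > π(i+1)] = 1/2.
By linearity: E[X] = 40 · (1/2) = (41 − 1) · (1/2) = 20 ≈ 20.00000.

E[X] = 20 = 20.00000.


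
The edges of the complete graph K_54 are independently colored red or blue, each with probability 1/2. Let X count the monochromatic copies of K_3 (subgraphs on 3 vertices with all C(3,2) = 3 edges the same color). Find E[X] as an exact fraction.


Let X = Σ_S X_S over the C(54, 3) = 24804 subsets S of size 3, where X_S = 1 if the K_3 on S is monochromatic.
For a fixed S, the K_3 on S has C(3, 2) = 3 edges. P[all 3 edges red] = (1/2)^3, and likewise for blue, so P[monochromatic] = 2·(1/2)^3 = 2^{1 − 3} = 1/4.
By linearity of expectation: E[X] = C(54, 3) · 2^{1 − 3} = 24804 · 1/4 = 6201.
Numerically: E[X] ≈ 6201.0000.

E[X] = C(54,3)·2^(1−C(3,2)) = 6201 ≈ 6201.0000.


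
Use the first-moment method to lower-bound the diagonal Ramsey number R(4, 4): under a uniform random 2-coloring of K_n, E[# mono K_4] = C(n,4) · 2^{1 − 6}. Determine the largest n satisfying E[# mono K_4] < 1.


We need C(n, 4) · 2^{1 − 6} < 1, i.e. C(n, 4) < 2^{6 − 1} = 32.
Check values of n near the boundary:
  n = 4: C(4, 4) = 1; 1 < 32? YES
  n = 5: C(5, 4) = 5; 5 < 32? YES
  n = 6: C(6, 4) = 15; 15 < 32? YES
  n = 7: C(7, 4) = 35; 35 < 32? NO
  n = 8: C(8, 4) = 70; 70 < 32? NO
The largest n with C(n, 4) < 32 is n = 6 (where E[X] = 15/32 ≈ 0.46875). Hence R(4, 4) > 6, i.e. R(4, 4) ≥ 7.

Largest n = 6; hence R(4, 4) > 6.


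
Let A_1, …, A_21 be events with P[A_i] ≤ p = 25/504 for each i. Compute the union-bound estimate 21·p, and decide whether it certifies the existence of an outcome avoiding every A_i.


Union bound: P[∪_{i=1}^{21} A_i] ≤ Σ_i P[A_i] ≤ 21·p = 21·(25/504) = 25/24.
Numerically: 25/24 ≈ 1.0417.
Is 25/24 < 1? NO.
Since the bound 25/24 is ≥ 1, the union bound is uninformative here; it does NOT by itself certify existence.

21·p = 25/24 ≈ 1.0417; existence NOT certified by the union bound.


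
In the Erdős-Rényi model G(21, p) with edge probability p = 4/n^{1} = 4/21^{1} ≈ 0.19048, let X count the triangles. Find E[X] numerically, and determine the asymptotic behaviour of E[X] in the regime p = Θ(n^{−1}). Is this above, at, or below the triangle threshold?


Number of potential triangles: C(21, 3) = 1330.
Each occurs with probability p³ ≈ (0.19048)³ ≈ 6.9107008e-03.
By linearity: E[X] = C(21, 3)·p³ ≈ 1330 · 6.9107008e-03 ≈ 9.19123.
Here α = 1, so p = 4/n is exactly at the triangle threshold p ~ 1/n. Asymptotically E[X] → c³/6 = 4³/6 = 32/3 ≈ 10.66667, a bounded constant. In this regime the triangle count is asymptotically Poisson(c³/6).

E[X] ≈ 9.19123; in regime p = Θ(1/n^{1}) E[X] stays bounded (at the triangle threshold p ~ 1/n).


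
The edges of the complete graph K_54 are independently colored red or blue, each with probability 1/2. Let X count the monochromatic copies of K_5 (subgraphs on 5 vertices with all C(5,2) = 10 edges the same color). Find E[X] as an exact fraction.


Let X = Σ_S X_S over the C(54, 5) = 3162510 subsets S of size 5, where X_S = 1 if the K_5 on S is monochromatic.
For a fixed S, the K_5 on S has C(5, 2) = 10 edges. P[all 10 edges red] = (1/2)^10, and likewise for blue, so P[monochromatic] = 2·(1/2)^10 = 2^{1 − 10} = 1/512.
By linearity of expectation: E[X] = C(54, 5) · 2^{1 − 10} = 3162510 · 1/512 = 1581255/256.
Numerically: E[X] ≈ 6176.7773.

E[X] = C(54,5)·2^(1−C(5,2)) = 1581255/256 ≈ 6176.7773.


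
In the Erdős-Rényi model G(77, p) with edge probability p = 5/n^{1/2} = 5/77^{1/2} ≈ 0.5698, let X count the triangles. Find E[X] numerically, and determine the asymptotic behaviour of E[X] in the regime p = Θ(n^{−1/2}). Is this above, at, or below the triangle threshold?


Number of potential triangles: C(77, 3) = 73150.
Each occurs with probability p³ ≈ (0.5698)³ ≈ 1.850009e-01.
By linearity: E[X] = C(77, 3)·p³ ≈ 73150 · 1.850009e-01 ≈ 13532.8185.
Since α = 1/2 < 1, p = c/n^{1/2} ≫ 1/n is above the triangle threshold p ~ 1/n. Asymptotically E[X] ~ (c³/6)·n^{3(1−α)} = (5³/6)·n^{1.5} → ∞; triangles are abundant w.h.p.

E[X] ≈ 13532.8185; in regime p = Θ(1/n^{1/2}) E[X] diverges (above the triangle threshold p ~ 1/n).


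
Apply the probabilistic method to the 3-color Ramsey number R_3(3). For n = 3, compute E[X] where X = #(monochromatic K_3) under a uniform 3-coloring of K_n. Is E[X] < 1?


E[X] = C(3, 3) · 3^{1 − 3} = 1 · 3^{−2} = 1/9.
As a reduced fraction: E[X] = 1/9 ≈ 0.11111.
Is E[X] < 1? YES.
Since E[X] < 1, there exists a 3-coloring of K_{3} with no monochromatic K_3; hence R_3(3) > 3.

E[X] = 1/9 ≈ 0.11111; E[X] < 1, so R_3(3) > 3.


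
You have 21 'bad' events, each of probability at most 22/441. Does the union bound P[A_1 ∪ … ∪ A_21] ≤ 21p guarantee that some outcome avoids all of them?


Union bound: P[∪_{i=1}^{21} A_i] ≤ Σ_i P[A_i] ≤ 21·p = 21·(22/441) = 22/21.
Numerically: 22/21 ≈ 1.047619.
Is 22/21 < 1? NO.
Since the bound 22/21 is ≥ 1, the union bound is uninformative here; it does NOT by itself certify existence.

21·p = 22/21 ≈ 1.047619; existence NOT certified by the union bound.


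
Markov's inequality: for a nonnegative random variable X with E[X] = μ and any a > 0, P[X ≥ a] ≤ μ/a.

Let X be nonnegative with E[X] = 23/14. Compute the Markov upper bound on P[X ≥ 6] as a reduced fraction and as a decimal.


μ = E[X] = 23/14, a = 6.
Markov: P[X ≥ 6] ≤ μ/a = (23/14)/6 = 23/84.
Numerically: ≈ 0.273810.
(Since a = 6 > μ = 1.642857, the bound 23/84 is < 1 and informative.)

P[X ≥ 6] ≤ 23/84 ≈ 0.273810.


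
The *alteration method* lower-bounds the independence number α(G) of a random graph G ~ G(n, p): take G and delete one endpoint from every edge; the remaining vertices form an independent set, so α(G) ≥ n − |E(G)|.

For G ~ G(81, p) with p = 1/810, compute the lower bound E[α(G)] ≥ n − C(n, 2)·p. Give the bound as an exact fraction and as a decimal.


E[|E(G)|] = C(81, 2)·p = 3240 · (1/810) = 4.
E[α(G)] ≥ n − E[|E(G)|] = 81 − 4 = 77.
Numerically: ≈ 77.000.
(This is only a lower bound; the true E[α(G)] may be larger.)

E[α(G)] ≥ 77 ≈ 77.000.


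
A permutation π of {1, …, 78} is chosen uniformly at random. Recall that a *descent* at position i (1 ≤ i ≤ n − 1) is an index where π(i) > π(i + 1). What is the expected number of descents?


Write X = Σ X_I over i = 1, …, 77, with X_I the indicator of one descent.
There are 77 indicators.
For each fixed i, the pair (π(i), π(i+1)) is a uniformly random ordered pair of distinct values from {1, …, 78}; by symmetry P[π(i) > π(i+1)] = 1/2.
By linearity: E[X] = 77 · (1/2) = (78 − 1) · (1/2) = 77/2 ≈ 38.500000.

E[X] = 77/2 = 38.500000.


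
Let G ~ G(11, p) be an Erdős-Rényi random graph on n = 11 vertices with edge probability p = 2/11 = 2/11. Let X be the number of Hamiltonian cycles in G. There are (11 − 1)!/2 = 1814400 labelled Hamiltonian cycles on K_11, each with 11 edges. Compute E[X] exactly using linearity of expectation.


K_11 has (11 − 1)!/2 = 1814400 labelled Hamiltonian cycles.
For each such Hamiltonian cycle H, let X_H = 1 if all 11 edges of H are present in G. Then P[X_H = 1] = p^{11} = (2/11)^{11} = 2048/285311670611.
Summing the indicators: E[X] = Σ_H E[X_H] = 1814400 · p^{11} = 1814400 · 2048/285311670611 = 3715891200/285311670611.
Numerically: E[X] ≈ 0.013.

E[X] = 1814400 · (2/11)^{11} = 3715891200/285311670611 ≈ 0.013.


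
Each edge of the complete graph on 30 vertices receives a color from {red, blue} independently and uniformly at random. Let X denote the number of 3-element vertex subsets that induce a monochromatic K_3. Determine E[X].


Let X = Σ_S X_S over the C(30, 3) = 4060 subsets S of size 3, where X_S = 1 if the K_3 on S is monochromatic.
For a fixed S, the K_3 on S has C(3, 2) = 3 edges. P[all 3 edges red] = (1/2)^3, and likewise for blue, so P[monochromatic] = 2·(1/2)^3 = 2^{1 − 3} = 1/4.
By linearity: E[X] = C(30, 3) · 2^{1 − 3} = 4060 · 1/4 = 1015.
Numerically: E[X] ≈ 1015.000.

E[X] = C(30,3)·2^(1−C(3,2)) = 1015 ≈ 1015.000.


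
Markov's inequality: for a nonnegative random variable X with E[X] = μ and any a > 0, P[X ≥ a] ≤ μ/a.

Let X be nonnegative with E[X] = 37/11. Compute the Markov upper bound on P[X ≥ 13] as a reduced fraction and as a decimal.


μ = E[X] = 37/11, a = 13.
Markov: P[X ≥ 13] ≤ μ/a = (37/11)/13 = 37/143.
Numerically: ≈ 0.258741.
(Since a = 13 > μ = 3.363636, the bound 37/143 is < 1 and informative.)

P[X ≥ 13] ≤ 37/143 ≈ 0.258741.


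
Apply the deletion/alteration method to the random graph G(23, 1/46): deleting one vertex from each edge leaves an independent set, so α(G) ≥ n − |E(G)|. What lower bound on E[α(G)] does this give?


E[|E(G)|] = C(23, 2)·p = 253 · (1/46) = 11/2.
E[α(G)] ≥ n − E[|E(G)|] = 23 − 11/2 = 35/2.
Numerically: ≈ 17.500000.
(This is only a lower bound; the true E[α(G)] may be larger.)

E[α(G)] ≥ 35/2 ≈ 17.500000.


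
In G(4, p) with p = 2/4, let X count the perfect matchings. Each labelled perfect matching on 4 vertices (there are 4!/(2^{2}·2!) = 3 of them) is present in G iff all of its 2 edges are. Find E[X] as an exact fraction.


K_4 has 4!/(2^{2}·2!) = 3 labelled perfect matchings.
For each such perfect matching H, let X_H = 1 if all 2 edges of H are present in G. Then P[X_H = 1] = p^{2} = (1/2)^{2} = 1/4.
By linearity of expectation: E[X] = Σ_H E[X_H] = 3 · p^{2} = 3 · 1/4 = 3/4.
Numerically: E[X] ≈ 0.75.

E[X] = 3 · (1/2)^{2} = 3/4 ≈ 0.75.


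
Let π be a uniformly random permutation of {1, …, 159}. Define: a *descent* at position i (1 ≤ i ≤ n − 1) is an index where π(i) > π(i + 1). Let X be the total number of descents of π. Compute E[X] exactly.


Write X = Σ X_I over i = 1, …, 158, with X_I the indicator of one descent.
There are 158 indicators.
For each fixed i, the pair (π(i), π(i+1)) is a uniformly random ordered pair of distinct values from {1, …, 159}; by symmetry P[π(i) > π(i+1)] = 1/2.
By linearity: E[X] = 158 · (1/2) = (159 − 1) · (1/2) = 79 ≈ 79.000.

E[X] = 79 = 79.000.


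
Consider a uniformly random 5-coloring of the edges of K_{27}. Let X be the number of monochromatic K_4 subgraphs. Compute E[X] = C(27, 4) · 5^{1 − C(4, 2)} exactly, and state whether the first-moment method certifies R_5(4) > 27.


E[X] = C(27, 4) · 5^{1 − 6} = 17550 · 5^{−5} = 17550/3125.
As a reduced fraction: E[X] = 702/125 ≈ 5.61600.
Is E[X] < 1? NO.
Since E[X] ≥ 1, the first-moment bound is inconclusive at n = 27; it does NOT by itself certify R_5(4) > 27.

E[X] = 702/125 ≈ 5.61600; E[X] ≥ 1; first-moment method inconclusive here.


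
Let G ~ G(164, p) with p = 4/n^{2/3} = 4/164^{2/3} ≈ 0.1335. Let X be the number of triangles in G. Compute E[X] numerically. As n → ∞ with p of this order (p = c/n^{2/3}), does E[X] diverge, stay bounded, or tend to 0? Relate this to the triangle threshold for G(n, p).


Number of potential triangles: C(164, 3) = 721764.
Each occurs with probability p³ ≈ (0.1335)³ ≈ 2.379536e-03.
By linearity: E[X] = C(164, 3)·p³ ≈ 721764 · 2.379536e-03 ≈ 1717.4634.
Since α = 2/3 < 1, p = c/n^{2/3} ≫ 1/n is above the triangle threshold p ~ 1/n. Asymptotically E[X] ~ (c³/6)·n^{3(1−α)} = (4³/6)·n^{1} → ∞; triangles are abundant w.h.p.

E[X] ≈ 1717.4634; in regime p = Θ(1/n^{2/3}) E[X] diverges (above the triangle threshold p ~ 1/n).


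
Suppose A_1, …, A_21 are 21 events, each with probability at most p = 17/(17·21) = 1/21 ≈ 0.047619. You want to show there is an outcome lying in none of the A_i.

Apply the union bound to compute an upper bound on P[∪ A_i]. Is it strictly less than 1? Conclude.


Union bound: P[∪_{i=1}^{21} A_i] ≤ Σ_i P[A_i] ≤ 21·p = 21·(1/21) = 1.
Numerically: 1 ≈ 1.000000.
Is 1 < 1? NO.
Since the bound 1 is ≥ 1, the union bound is uninformative here; it does NOT by itself certify existence.

21·p = 1 ≈ 1.000000; existence NOT certified by the union bound.


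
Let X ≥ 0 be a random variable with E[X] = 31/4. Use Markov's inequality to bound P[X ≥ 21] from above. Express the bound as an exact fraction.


μ = E[X] = 31/4, a = 21.
Markov: P[X ≥ 21] ≤ μ/a = (31/4)/21 = 31/84.
Numerically: ≈ 0.36905.
(Since a = 21 > μ = 7.75000, the bound 31/84 is < 1 and informative.)

P[X ≥ 21] ≤ 31/84 ≈ 0.36905.


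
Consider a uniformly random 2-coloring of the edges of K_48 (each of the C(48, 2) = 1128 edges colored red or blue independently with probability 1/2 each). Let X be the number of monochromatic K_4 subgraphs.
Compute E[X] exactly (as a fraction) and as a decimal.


Let X = Σ_S X_S over the C(48, 4) = 194580 subsets S of size 4, where X_S = 1 if the K_4 on S is monochromatic.
For a fixed S, the K_4 on S has C(4, 2) = 6 edges. P[all 6 edges red] = (1/2)^6, and likewise for blue, so P[monochromatic] = 2·(1/2)^6 = 2^{1 − 6} = 1/32.
By linearity: E[X] = C(48, 4) · 2^{1 − 6} = 194580 · 1/32 = 48645/8.
Numerically: E[X] ≈ 6080.6250.

E[X] = C(48,4)·2^(1−C(4,2)) = 48645/8 ≈ 6080.6250.


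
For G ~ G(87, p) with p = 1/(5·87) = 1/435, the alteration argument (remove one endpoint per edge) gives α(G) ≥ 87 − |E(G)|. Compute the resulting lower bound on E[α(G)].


E[|E(G)|] = C(87, 2)·p = 3741 · (1/435) = 43/5.
E[α(G)] ≥ n − E[|E(G)|] = 87 − 43/5 = 392/5.
Numerically: ≈ 78.400000.
(This is only a lower bound; the true E[α(G)] may be larger.)

E[α(G)] ≥ 392/5 ≈ 78.400000.


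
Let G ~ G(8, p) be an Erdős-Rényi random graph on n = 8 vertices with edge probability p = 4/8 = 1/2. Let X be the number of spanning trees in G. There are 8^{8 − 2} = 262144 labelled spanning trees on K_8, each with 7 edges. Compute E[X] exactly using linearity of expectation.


K_8 has 8^{8 − 2} = 262144 labelled spanning trees.
For each such spanning tree H, let X_H = 1 if all 7 edges of H are present in G. Then P[X_H = 1] = p^{7} = (1/2)^{7} = 1/128.
Summing the indicators: E[X] = Σ_H E[X_H] = 262144 · p^{7} = 262144 · 1/128 = 2048.
Numerically: E[X] ≈ 2048.

E[X] = 262144 · (1/2)^{7} = 2048 ≈ 2048.


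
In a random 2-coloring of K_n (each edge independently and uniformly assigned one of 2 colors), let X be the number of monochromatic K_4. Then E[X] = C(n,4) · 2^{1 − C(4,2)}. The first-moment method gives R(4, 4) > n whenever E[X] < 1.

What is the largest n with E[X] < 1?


We need C(n, 4) · 2^{1 − 6} < 1, i.e. C(n, 4) < 2^{6 − 1} = 32.
Check values of n near the boundary:
  n = 4: C(4, 4) = 1; 1 < 32? YES
  n = 5: C(5, 4) = 5; 5 < 32? YES
  n = 6: C(6, 4) = 15; 15 < 32? YES
  n = 7: C(7, 4) = 35; 35 < 32? NO
  n = 8: C(8, 4) = 70; 70 < 32? NO
The largest n with C(n, 4) < 32 is n = 6 (where E[X] = 15/32 ≈ 0.46875). Hence R(4, 4) > 6, i.e. R(4, 4) ≥ 7.

Largest n = 6; hence R(4, 4) > 6.


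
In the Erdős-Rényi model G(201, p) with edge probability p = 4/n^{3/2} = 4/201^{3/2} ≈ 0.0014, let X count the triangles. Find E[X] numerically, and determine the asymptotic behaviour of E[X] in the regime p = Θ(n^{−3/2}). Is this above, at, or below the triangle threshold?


Number of potential triangles: C(201, 3) = 1333300.
Each occurs with probability p³ ≈ (0.0014)³ ≈ 2.76565e-09.
By linearity: E[X] = C(201, 3)·p³ ≈ 1333300 · 2.76565e-09 ≈ 0.004.
Since α = 3/2 > 1, p = c/n^{3/2} = o(1/n) is below the triangle threshold p ~ 1/n. Asymptotically E[X] ~ (c³/6)·n^{3(1−α)} = (4³/6)·n^{-1.5} → 0, so by Markov's inequality G has no triangles w.h.p.

E[X] ≈ 0.004; in regime p = Θ(1/n^{3/2}) E[X] tends to 0 (below the triangle threshold p ~ 1/n).


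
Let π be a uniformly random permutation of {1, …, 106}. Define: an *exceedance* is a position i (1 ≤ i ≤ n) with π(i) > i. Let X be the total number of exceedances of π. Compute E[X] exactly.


Write X = Σ_{i=1}^{106} X_i, where X_i = 1_{π(i) > i}.
For each fixed i, π(i) is uniform over {1, …, 106} (marginal of a uniform permutation), so P[π(i) > i] = (n − i)/n. Summing: Σ_{i=1}^{106} (n − i)/n = (0 + 1 + … + 105)/106 = 106(106 − 1)/(2·106) = (106 − 1)/2.
Hence E[X] = Σ_{i=1}^{106} (106 − i)/106 = 105/2 ≈ 52.50000.

E[X] = 105/2 = 52.50000.


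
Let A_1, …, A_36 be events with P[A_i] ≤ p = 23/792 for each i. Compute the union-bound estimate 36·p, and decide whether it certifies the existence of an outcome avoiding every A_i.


Union bound: P[∪_{i=1}^{36} A_i] ≤ Σ_i P[A_i] ≤ 36·p = 36·(23/792) = 23/22.
Numerically: 23/22 ≈ 1.0455.
Is 23/22 < 1? NO.
Since the bound 23/22 is ≥ 1, the union bound is uninformative here; it does NOT by itself certify existence.

36·p = 23/22 ≈ 1.0455; existence NOT certified by the union bound.


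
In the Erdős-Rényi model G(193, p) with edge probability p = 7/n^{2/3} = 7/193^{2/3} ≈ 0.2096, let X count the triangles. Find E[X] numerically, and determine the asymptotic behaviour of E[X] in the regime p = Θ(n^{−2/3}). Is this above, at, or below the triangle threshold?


Number of potential triangles: C(193, 3) = 1179616.
Each occurs with probability p³ ≈ (0.2096)³ ≈ 9.2083009e-03.
By linearity: E[X] = C(193, 3)·p³ ≈ 1179616 · 9.2083009e-03 ≈ 10862.25907.
Since α = 2/3 < 1, p = c/n^{2/3} ≫ 1/n is above the triangle threshold p ~ 1/n. Asymptotically E[X] ~ (c³/6)·n^{3(1−α)} = (7³/6)·n^{1} → ∞; triangles are abundant w.h.p.

E[X] ≈ 10862.25907; in regime p = Θ(1/n^{2/3}) E[X] diverges (above the triangle threshold p ~ 1/n).


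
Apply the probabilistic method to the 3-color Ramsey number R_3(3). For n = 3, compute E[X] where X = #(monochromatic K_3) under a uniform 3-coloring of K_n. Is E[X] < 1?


E[X] = C(3, 3) · 3^{1 − 3} = 1 · 3^{−2} = 1/9.
As a reduced fraction: E[X] = 1/9 ≈ 0.111111.
Is E[X] < 1? YES.
Since E[X] < 1, there exists a 3-coloring of K_{3} with no monochromatic K_3; hence R_3(3) > 3.

E[X] = 1/9 ≈ 0.111111; E[X] < 1, so R_3(3) > 3.


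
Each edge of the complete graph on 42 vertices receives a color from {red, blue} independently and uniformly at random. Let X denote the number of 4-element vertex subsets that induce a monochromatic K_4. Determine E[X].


Let X = Σ_S X_S over the C(42, 4) = 111930 subsets S of size 4, where X_S = 1 if the K_4 on S is monochromatic.
For a fixed S, the K_4 on S has C(4, 2) = 6 edges. P[all 6 edges red] = (1/2)^6, and likewise for blue, so P[monochromatic] = 2·(1/2)^6 = 2^{1 − 6} = 1/32.
By linearity: E[X] = C(42, 4) · 2^{1 − 6} = 111930 · 1/32 = 55965/16.
Numerically: E[X] ≈ 3497.812.

E[X] = C(42,4)·2^(1−C(4,2)) = 55965/16 ≈ 3497.812.


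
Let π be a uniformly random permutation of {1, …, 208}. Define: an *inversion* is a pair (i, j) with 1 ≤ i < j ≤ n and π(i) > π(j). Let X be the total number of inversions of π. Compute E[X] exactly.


Write X = Σ X_I over the C(208, 2) = 21528 pairs i < j, with X_I the indicator of one inversion.
There are 21528 indicators.
For each fixed pair i < j, the values π(i) and π(j) are two distinct elements of {1, …, 208} in uniformly random order; by symmetry P[π(i) > π(j)] = 1/2.
By linearity: E[X] = 21528 · (1/2) = C(208, 2) · (1/2) = 21528/2 = 10764 ≈ 10764.00000.

E[X] = 10764 = 10764.00000.


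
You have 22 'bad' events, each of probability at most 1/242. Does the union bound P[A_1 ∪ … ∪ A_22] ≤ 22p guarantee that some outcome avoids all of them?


Union bound: P[∪_{i=1}^{22} A_i] ≤ Σ_i P[A_i] ≤ 22·p = 22·(1/242) = 1/11.
Numerically: 1/11 ≈ 0.090909.
Is 1/11 < 1? YES.
Since P[∪ A_i] ≤ 1/11 < 1, the complement has P[∩ A_i^c] ≥ 1 − 1/11 = 10/11 > 0, so some outcome avoids every A_i.

22·p = 1/11 ≈ 0.090909; existence CERTIFIED by the union bound.


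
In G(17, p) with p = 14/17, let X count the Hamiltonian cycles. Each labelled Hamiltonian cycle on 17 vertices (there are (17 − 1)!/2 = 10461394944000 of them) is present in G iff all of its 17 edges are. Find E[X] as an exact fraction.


K_17 has (17 − 1)!/2 = 10461394944000 labelled Hamiltonian cycles.
For each such Hamiltonian cycle H, let X_H = 1 if all 17 edges of H are present in G. Then P[X_H = 1] = p^{17} = (14/17)^{17} = 30491346729331195904/827240261886336764177.
By linearity of expectation: E[X] = Σ_H E[X_H] = 10461394944000 · p^{17} = 10461394944000 · 30491346729331195904/827240261886336764177 = 318982020509976309331579109376000/827240261886336764177.
Numerically: E[X] ≈ 3.856e+11.

E[X] = 10461394944000 · (14/17)^{17} = 318982020509976309331579109376000/827240261886336764177 ≈ 3.856e+11.


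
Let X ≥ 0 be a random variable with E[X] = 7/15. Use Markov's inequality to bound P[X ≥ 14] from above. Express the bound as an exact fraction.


μ = E[X] = 7/15, a = 14.
Markov: P[X ≥ 14] ≤ μ/a = (7/15)/14 = 1/30.
Numerically: ≈ 0.0333.
(Since a = 14 > μ = 0.4667, the bound 1/30 is < 1 and informative.)

P[X ≥ 14] ≤ 1/30 ≈ 0.0333.


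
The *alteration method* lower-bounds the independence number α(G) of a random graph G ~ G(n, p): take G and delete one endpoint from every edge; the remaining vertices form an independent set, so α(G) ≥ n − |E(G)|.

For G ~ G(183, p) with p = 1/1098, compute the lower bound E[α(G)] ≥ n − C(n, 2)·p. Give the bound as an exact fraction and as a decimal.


E[|E(G)|] = C(183, 2)·p = 16653 · (1/1098) = 91/6.
E[α(G)] ≥ n − E[|E(G)|] = 183 − 91/6 = 1007/6.
Numerically: ≈ 167.83333.
(This is only a lower bound; the true E[α(G)] may be larger.)

E[α(G)] ≥ 1007/6 ≈ 167.83333.


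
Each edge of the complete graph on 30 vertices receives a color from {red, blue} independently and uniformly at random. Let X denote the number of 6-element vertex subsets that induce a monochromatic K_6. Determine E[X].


Let X = Σ_S X_S over the C(30, 6) = 593775 subsets S of size 6, where X_S = 1 if the K_6 on S is monochromatic.
For a fixed S, the K_6 on S has C(6, 2) = 15 edges. P[all 15 edges red] = (1/2)^15, and likewise for blue, so P[monochromatic] = 2·(1/2)^15 = 2^{1 − 15} = 1/16384.
By linearity of expectation: E[X] = C(30, 6) · 2^{1 − 15} = 593775 · 1/16384 = 593775/16384.
Numerically: E[X] ≈ 36.2411.

E[X] = C(30,6)·2^(1−C(6,2)) = 593775/16384 ≈ 36.2411.


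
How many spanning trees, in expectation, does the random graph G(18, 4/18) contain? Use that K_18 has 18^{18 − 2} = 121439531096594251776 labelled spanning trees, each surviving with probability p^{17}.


K_18 has 18^{18 − 2} = 121439531096594251776 labelled spanning trees.
For each such spanning tree H, let X_H = 1 if all 17 edges of H are present in G. Then P[X_H = 1] = p^{17} = (2/9)^{17} = 131072/16677181699666569.
By linearity: E[X] = Σ_H E[X_H] = 121439531096594251776 · p^{17} = 121439531096594251776 · 131072/16677181699666569 = 8589934592/9.
Numerically: E[X] ≈ 9.544e+08.

E[X] = 121439531096594251776 · (2/9)^{17} = 8589934592/9 ≈ 9.544e+08.


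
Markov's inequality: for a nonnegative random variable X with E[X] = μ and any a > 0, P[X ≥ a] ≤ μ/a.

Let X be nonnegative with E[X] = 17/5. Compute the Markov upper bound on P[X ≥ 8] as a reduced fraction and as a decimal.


μ = E[X] = 17/5, a = 8.
Markov: P[X ≥ 8] ≤ μ/a = (17/5)/8 = 17/40.
Numerically: ≈ 0.425.
(Since a = 8 > μ = 3.400, the bound 17/40 is < 1 and informative.)

P[X ≥ 8] ≤ 17/40 ≈ 0.425.


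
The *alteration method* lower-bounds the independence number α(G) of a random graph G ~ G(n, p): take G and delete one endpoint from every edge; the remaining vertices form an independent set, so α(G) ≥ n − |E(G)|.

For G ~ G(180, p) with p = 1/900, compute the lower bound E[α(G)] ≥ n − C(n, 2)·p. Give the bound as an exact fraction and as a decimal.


E[|E(G)|] = C(180, 2)·p = 16110 · (1/900) = 179/10.
E[α(G)] ≥ n − E[|E(G)|] = 180 − 179/10 = 1621/10.
Numerically: ≈ 162.100000.
(This is only a lower bound; the true E[α(G)] may be larger.)

E[α(G)] ≥ 1621/10 ≈ 162.100000.


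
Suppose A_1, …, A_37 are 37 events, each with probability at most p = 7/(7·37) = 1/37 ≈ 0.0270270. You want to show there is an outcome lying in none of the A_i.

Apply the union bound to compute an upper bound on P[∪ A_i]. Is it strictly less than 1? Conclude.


Union bound: P[∪_{i=1}^{37} A_i] ≤ Σ_i P[A_i] ≤ 37·p = 37·(1/37) = 1.
Numerically: 1 ≈ 1.0000000.
Is 1 < 1? NO.
Since the bound 1 is ≥ 1, the union bound is uninformative here; it does NOT by itself certify existence.

37·p = 1 ≈ 1.0000000; existence NOT certified by the union bound.


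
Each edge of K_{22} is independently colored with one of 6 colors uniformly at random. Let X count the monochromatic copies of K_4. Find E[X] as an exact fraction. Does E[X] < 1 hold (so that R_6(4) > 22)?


E[X] = C(22, 4) · 6^{1 − 6} = 7315 · 6^{−5} = 7315/7776.
As a reduced fraction: E[X] = 7315/7776 ≈ 0.9407150.
Is E[X] < 1? YES.
Since E[X] < 1, there exists a 6-coloring of K_{22} with no monochromatic K_4; hence R_6(4) > 22.

E[X] = 7315/7776 ≈ 0.9407150; E[X] < 1, so R_6(4) > 22.


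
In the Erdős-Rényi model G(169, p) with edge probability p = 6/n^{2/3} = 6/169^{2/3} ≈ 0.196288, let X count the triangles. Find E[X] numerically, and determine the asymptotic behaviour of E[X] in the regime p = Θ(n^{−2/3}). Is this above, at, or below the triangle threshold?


Number of potential triangles: C(169, 3) = 790244.
Each occurs with probability p³ ≈ (0.196288)³ ≈ 7.56276041e-03.
By linearity: E[X] = C(169, 3)·p³ ≈ 790244 · 7.56276041e-03 ≈ 5976.426036.
Since α = 2/3 < 1, p = c/n^{2/3} ≫ 1/n is above the triangle threshold p ~ 1/n. Asymptotically E[X] ~ (c³/6)·n^{3(1−α)} = (6³/6)·n^{1} → ∞; triangles are abundant w.h.p.

E[X] ≈ 5976.426036; in regime p = Θ(1/n^{2/3}) E[X] diverges (above the triangle threshold p ~ 1/n).


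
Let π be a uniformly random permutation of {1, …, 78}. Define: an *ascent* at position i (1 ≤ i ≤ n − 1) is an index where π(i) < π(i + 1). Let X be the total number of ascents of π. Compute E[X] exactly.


Write X = Σ X_I over i = 1, …, 77, with X_I the indicator of one ascent.
There are 77 indicators.
For each fixed i, the pair (π(i), π(i+1)) is a uniformly random ordered pair of distinct values from {1, …, 78}; by symmetry P[π(i) < π(i+1)] = 1/2.
By linearity: E[X] = 77 · (1/2) = (78 − 1) · (1/2) = 77/2 ≈ 38.500000.

E[X] = 77/2 = 38.500000.


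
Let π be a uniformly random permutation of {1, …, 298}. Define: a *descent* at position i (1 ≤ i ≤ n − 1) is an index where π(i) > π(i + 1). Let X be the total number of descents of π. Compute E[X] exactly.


Write X = Σ X_I over i = 1, …, 297, with X_I the indicator of one descent.
There are 297 indicators.
For each fixed i, the pair (π(i), π(i+1)) is a uniformly random ordered pair of distinct values from {1, …, 298}; by symmetry P[π(i) > π(i+1)] = 1/2.
By linearity: E[X] = 297 · (1/2) = (298 − 1) · (1/2) = 297/2 ≈ 148.500000.

E[X] = 297/2 = 148.500000.


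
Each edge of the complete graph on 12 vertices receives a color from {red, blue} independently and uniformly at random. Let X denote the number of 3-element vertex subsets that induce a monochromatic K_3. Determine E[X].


Let X = Σ_S X_S over the C(12, 3) = 220 subsets S of size 3, where X_S = 1 if the K_3 on S is monochromatic.
For a fixed S, the K_3 on S has C(3, 2) = 3 edges. P[all 3 edges red] = (1/2)^3, and likewise for blue, so P[monochromatic] = 2·(1/2)^3 = 2^{1 − 3} = 1/4.
By linearity: E[X] = C(12, 3) · 2^{1 − 3} = 220 · 1/4 = 55.
Numerically: E[X] ≈ 55.000000.

E[X] = C(12,3)·2^(1−C(3,2)) = 55 ≈ 55.000000.


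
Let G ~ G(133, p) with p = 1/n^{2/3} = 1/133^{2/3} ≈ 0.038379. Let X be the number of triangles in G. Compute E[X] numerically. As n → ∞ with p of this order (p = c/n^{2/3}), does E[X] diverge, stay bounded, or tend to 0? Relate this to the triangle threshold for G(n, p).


Number of potential triangles: C(133, 3) = 383306.
Each occurs with probability p³ ≈ (0.038379)³ ≈ 5.6532308e-05.
By linearity: E[X] = C(133, 3)·p³ ≈ 383306 · 5.6532308e-05 ≈ 21.66917.
Since α = 2/3 < 1, p = c/n^{2/3} ≫ 1/n is above the triangle threshold p ~ 1/n. Asymptotically E[X] ~ (c³/6)·n^{3(1−α)} = (1³/6)·n^{1} → ∞; triangles are abundant w.h.p.

E[X] ≈ 21.66917; in regime p = Θ(1/n^{2/3}) E[X] diverges (above the triangle threshold p ~ 1/n).


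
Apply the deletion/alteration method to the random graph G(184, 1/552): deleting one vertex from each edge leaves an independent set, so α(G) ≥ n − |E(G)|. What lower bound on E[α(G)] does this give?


E[|E(G)|] = C(184, 2)·p = 16836 · (1/552) = 61/2.
E[α(G)] ≥ n − E[|E(G)|] = 184 − 61/2 = 307/2.
Numerically: ≈ 153.500.
(This is only a lower bound; the true E[α(G)] may be larger.)

E[α(G)] ≥ 307/2 ≈ 153.500.
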